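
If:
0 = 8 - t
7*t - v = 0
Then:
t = 8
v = 56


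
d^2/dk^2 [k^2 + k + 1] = 2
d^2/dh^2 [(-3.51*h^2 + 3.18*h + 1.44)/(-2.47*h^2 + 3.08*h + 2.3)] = (-2.8421709430404e-14*h^4 + 14.603628*h^3 + 66.930084*h^2 - 42.663816*h + 38.507928)/(15.069223*h^6 - 56.372316*h^5 + 28.198014*h^4 + 75.766768*h^3 - 26.25726*h^2 - 48.8796*h - 12.167)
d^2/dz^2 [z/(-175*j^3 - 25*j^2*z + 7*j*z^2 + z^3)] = 2*(-z*(-25*j^2 + 14*j*z + 3*z^2)^2 + (25*j^2 - 14*j*z - 3*z^2 - z*(7*j + 3*z))*(175*j^3 + 25*j^2*z - 7*j*z^2 - z^3))/(175*j^3 + 25*j^2*z - 7*j*z^2 - z^3)^3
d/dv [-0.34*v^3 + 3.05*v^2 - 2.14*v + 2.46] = -1.02*v^2 + 6.1*v - 2.14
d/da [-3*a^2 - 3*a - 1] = -6*a - 3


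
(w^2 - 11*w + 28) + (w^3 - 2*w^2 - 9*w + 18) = w^3 - w^2 - 20*w + 46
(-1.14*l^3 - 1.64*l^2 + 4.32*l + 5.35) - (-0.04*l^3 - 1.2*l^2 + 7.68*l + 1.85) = -1.1*l^3 - 0.44*l^2 - 3.36*l + 3.5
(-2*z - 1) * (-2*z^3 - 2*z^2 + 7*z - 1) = 4*z^4 + 6*z^3 - 12*z^2 - 5*z + 1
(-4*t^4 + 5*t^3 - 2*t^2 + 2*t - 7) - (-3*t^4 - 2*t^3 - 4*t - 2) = -t^4 + 7*t^3 - 2*t^2 + 6*t - 5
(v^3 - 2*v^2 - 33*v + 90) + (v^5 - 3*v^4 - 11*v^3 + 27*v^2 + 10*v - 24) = v^5 - 3*v^4 - 10*v^3 + 25*v^2 - 23*v + 66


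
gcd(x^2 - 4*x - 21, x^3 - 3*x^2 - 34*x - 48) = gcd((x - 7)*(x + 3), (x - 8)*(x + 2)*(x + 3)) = x + 3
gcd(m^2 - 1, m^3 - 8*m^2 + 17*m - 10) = m - 1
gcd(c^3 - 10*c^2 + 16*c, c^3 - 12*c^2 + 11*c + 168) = c - 8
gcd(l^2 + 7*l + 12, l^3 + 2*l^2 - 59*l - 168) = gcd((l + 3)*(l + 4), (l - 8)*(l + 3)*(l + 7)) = l + 3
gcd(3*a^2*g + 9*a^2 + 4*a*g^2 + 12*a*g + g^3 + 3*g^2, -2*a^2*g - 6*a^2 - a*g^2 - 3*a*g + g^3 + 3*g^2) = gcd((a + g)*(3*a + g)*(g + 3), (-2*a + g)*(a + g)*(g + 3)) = a*g + 3*a + g^2 + 3*g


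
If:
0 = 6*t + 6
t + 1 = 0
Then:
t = -1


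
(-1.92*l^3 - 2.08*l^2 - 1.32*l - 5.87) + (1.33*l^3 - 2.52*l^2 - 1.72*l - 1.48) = -0.59*l^3 - 4.6*l^2 - 3.04*l - 7.35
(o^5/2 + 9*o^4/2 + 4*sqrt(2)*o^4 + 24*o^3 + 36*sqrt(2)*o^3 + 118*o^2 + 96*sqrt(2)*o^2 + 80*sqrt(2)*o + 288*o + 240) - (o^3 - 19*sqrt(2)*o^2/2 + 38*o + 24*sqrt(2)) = o^5/2 + 9*o^4/2 + 4*sqrt(2)*o^4 + 23*o^3 + 36*sqrt(2)*o^3 + 118*o^2 + 211*sqrt(2)*o^2/2 + 80*sqrt(2)*o + 250*o - 24*sqrt(2) + 240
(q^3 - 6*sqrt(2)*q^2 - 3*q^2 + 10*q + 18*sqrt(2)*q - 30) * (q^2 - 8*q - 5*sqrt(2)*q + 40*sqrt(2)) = q^5 - 11*sqrt(2)*q^4 - 11*q^4 + 94*q^3 + 121*sqrt(2)*q^3 - 770*q^2 - 314*sqrt(2)*q^2 + 550*sqrt(2)*q + 1680*q - 1200*sqrt(2)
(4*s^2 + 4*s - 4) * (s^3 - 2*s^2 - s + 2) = 4*s^5 - 4*s^4 - 16*s^3 + 12*s^2 + 12*s - 8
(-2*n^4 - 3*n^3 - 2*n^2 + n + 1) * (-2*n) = 4*n^5 + 6*n^4 + 4*n^3 - 2*n^2 - 2*n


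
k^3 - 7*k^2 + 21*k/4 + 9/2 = (k - 6)*(k - 3/2)*(k + 1/2)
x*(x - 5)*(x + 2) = x^3 - 3*x^2 - 10*x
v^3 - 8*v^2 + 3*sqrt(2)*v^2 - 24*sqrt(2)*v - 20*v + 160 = (v - 8)*(v - 2*sqrt(2))*(v + 5*sqrt(2))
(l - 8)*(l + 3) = l^2 - 5*l - 24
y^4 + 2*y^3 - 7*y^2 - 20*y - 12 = (y - 3)*(y + 1)*(y + 2)^2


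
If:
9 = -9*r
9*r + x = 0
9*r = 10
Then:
No Solution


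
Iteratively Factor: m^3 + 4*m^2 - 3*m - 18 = (m + 3)*(m^2 + m - 6) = (m - 2)*(m + 3)*(m + 3)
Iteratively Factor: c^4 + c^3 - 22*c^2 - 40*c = (c)*(c^3 + c^2 - 22*c - 40) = c*(c - 5)*(c^2 + 6*c + 8) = c*(c - 5)*(c + 2)*(c + 4)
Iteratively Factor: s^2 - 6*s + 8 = (s - 4)*(s - 2)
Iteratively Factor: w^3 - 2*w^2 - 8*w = (w)*(w^2 - 2*w - 8) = w*(w + 2)*(w - 4)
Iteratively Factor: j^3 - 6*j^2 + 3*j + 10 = (j - 5)*(j^2 - j - 2) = (j - 5)*(j - 2)*(j + 1)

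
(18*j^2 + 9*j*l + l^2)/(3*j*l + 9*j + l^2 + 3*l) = (6*j + l)/(l + 3)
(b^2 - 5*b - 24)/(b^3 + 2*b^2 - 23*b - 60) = (b - 8)/(b^2 - b - 20)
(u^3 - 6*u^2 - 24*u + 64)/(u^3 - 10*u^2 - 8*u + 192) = (u - 2)/(u - 6)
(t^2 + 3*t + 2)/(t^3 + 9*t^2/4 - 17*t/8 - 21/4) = 8*(t + 1)/(8*t^2 + 2*t - 21)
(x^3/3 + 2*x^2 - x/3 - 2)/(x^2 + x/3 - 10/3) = (x^3 + 6*x^2 - x - 6)/(3*x^2 + x - 10)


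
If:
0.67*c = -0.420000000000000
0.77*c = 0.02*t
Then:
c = -0.63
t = -24.13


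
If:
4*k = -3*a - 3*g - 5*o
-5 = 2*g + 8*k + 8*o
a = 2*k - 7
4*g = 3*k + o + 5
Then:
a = 2/3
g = 17/6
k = 23/6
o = -31/6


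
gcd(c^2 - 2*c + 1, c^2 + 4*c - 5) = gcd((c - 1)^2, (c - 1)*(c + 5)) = c - 1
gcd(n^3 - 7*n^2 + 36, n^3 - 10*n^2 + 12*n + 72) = n^2 - 4*n - 12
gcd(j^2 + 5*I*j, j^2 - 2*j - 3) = 1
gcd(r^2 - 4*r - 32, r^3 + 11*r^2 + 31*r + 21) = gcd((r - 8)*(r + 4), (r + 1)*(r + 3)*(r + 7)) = 1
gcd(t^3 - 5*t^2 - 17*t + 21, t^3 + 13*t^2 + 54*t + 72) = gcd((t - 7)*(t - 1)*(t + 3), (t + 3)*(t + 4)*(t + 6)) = t + 3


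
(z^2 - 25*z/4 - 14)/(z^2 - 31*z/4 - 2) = (4*z + 7)/(4*z + 1)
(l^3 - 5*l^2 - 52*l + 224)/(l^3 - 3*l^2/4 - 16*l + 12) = 4*(l^2 - l - 56)/(4*l^2 + 13*l - 12)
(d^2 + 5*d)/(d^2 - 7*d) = (d + 5)/(d - 7)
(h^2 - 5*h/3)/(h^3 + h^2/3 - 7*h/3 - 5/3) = h/(h^2 + 2*h + 1)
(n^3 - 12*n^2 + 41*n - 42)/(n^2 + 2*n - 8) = (n^2 - 10*n + 21)/(n + 4)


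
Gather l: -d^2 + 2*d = -d^2 + 2*d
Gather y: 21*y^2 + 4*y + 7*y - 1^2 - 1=21*y^2 + 11*y - 2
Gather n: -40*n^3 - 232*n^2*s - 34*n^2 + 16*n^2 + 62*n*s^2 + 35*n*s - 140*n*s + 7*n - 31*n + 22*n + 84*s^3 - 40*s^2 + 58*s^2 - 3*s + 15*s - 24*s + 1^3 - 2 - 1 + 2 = -40*n^3 + n^2*(-232*s - 18) + n*(62*s^2 - 105*s - 2) + 84*s^3 + 18*s^2 - 12*s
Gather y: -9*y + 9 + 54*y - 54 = 45*y - 45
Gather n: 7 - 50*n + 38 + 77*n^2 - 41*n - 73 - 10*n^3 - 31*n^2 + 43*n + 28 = -10*n^3 + 46*n^2 - 48*n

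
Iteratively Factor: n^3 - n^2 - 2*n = (n - 2)*(n^2 + n) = n*(n - 2)*(n + 1)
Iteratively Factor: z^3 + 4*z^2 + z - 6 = (z - 1)*(z^2 + 5*z + 6) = (z - 1)*(z + 3)*(z + 2)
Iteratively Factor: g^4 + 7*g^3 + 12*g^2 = (g)*(g^3 + 7*g^2 + 12*g) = g^2*(g^2 + 7*g + 12) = g^2*(g + 4)*(g + 3)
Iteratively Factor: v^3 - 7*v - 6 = (v - 3)*(v^2 + 3*v + 2) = (v - 3)*(v + 1)*(v + 2)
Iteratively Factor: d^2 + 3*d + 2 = (d + 2)*(d + 1)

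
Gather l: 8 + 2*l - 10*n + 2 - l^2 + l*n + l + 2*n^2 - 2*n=-l^2 + l*(n + 3) + 2*n^2 - 12*n + 10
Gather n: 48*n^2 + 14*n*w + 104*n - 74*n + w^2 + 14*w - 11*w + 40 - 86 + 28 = 48*n^2 + n*(14*w + 30) + w^2 + 3*w - 18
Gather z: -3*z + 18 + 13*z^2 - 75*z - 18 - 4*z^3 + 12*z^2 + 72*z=-4*z^3 + 25*z^2 - 6*z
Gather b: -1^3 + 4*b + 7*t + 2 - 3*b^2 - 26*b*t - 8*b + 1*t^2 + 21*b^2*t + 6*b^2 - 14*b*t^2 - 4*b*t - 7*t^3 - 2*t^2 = b^2*(21*t + 3) + b*(-14*t^2 - 30*t - 4) - 7*t^3 - t^2 + 7*t + 1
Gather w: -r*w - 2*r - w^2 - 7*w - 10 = -2*r - w^2 + w*(-r - 7) - 10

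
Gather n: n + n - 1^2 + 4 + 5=2*n + 8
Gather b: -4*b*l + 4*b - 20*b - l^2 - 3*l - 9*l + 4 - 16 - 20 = b*(-4*l - 16) - l^2 - 12*l - 32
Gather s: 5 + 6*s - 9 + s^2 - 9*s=s^2 - 3*s - 4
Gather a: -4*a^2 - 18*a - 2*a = -4*a^2 - 20*a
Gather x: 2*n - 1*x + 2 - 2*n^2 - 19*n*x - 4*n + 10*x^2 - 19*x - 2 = -2*n^2 - 2*n + 10*x^2 + x*(-19*n - 20)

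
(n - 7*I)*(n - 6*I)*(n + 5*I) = n^3 - 8*I*n^2 + 23*n - 210*I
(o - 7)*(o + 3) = o^2 - 4*o - 21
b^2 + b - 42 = (b - 6)*(b + 7)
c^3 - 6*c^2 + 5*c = c*(c - 5)*(c - 1)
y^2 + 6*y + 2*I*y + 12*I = (y + 6)*(y + 2*I)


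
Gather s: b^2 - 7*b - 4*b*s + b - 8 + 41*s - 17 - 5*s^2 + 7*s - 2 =b^2 - 6*b - 5*s^2 + s*(48 - 4*b) - 27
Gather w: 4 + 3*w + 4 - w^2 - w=-w^2 + 2*w + 8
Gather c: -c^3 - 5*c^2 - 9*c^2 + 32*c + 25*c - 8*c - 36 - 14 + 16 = -c^3 - 14*c^2 + 49*c - 34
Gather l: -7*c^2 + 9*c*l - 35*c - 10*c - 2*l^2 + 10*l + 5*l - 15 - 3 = -7*c^2 - 45*c - 2*l^2 + l*(9*c + 15) - 18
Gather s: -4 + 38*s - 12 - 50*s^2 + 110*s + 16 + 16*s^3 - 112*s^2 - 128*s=16*s^3 - 162*s^2 + 20*s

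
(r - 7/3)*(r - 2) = r^2 - 13*r/3 + 14/3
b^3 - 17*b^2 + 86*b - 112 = (b - 8)*(b - 7)*(b - 2)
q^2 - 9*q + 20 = (q - 5)*(q - 4)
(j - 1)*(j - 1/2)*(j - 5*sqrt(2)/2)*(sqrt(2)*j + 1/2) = sqrt(2)*j^4 - 9*j^3/2 - 3*sqrt(2)*j^3/2 - 3*sqrt(2)*j^2/4 + 27*j^2/4 - 9*j/4 + 15*sqrt(2)*j/8 - 5*sqrt(2)/8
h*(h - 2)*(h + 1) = h^3 - h^2 - 2*h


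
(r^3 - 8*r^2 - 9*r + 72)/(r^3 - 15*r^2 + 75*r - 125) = (r^3 - 8*r^2 - 9*r + 72)/(r^3 - 15*r^2 + 75*r - 125)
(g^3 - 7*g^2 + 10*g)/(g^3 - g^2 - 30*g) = (-g^2 + 7*g - 10)/(-g^2 + g + 30)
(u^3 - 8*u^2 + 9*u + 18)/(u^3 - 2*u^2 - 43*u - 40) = (u^2 - 9*u + 18)/(u^2 - 3*u - 40)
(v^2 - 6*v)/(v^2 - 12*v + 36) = v/(v - 6)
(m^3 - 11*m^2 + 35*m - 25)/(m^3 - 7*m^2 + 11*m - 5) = (m - 5)/(m - 1)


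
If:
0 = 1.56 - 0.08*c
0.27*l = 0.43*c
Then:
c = 19.50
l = 31.06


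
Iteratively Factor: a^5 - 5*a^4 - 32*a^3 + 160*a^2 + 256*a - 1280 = (a + 4)*(a^4 - 9*a^3 + 4*a^2 + 144*a - 320) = (a + 4)^2*(a^3 - 13*a^2 + 56*a - 80) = (a - 4)*(a + 4)^2*(a^2 - 9*a + 20) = (a - 4)^2*(a + 4)^2*(a - 5)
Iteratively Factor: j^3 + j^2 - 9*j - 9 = (j + 3)*(j^2 - 2*j - 3) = (j + 1)*(j + 3)*(j - 3)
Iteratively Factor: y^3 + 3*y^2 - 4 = (y - 1)*(y^2 + 4*y + 4) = (y - 1)*(y + 2)*(y + 2)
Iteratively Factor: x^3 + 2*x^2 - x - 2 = (x - 1)*(x^2 + 3*x + 2) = (x - 1)*(x + 1)*(x + 2)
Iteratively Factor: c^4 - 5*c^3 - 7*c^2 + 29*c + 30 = (c - 3)*(c^3 - 2*c^2 - 13*c - 10) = (c - 3)*(c + 1)*(c^2 - 3*c - 10) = (c - 3)*(c + 1)*(c + 2)*(c - 5)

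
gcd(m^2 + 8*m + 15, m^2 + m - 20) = m + 5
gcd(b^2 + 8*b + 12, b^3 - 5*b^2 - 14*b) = b + 2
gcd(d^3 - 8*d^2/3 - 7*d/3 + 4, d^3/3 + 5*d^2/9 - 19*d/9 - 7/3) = 1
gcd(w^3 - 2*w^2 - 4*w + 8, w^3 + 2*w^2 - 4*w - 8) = w^2 - 4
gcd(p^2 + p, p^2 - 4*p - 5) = p + 1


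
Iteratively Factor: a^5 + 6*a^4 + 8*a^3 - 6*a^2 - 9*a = (a - 1)*(a^4 + 7*a^3 + 15*a^2 + 9*a) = (a - 1)*(a + 1)*(a^3 + 6*a^2 + 9*a) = (a - 1)*(a + 1)*(a + 3)*(a^2 + 3*a) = (a - 1)*(a + 1)*(a + 3)^2*(a)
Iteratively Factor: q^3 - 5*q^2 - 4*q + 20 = (q - 5)*(q^2 - 4) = (q - 5)*(q + 2)*(q - 2)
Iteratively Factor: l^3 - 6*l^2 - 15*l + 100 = (l - 5)*(l^2 - l - 20) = (l - 5)*(l + 4)*(l - 5)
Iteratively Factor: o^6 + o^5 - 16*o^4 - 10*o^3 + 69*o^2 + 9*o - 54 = (o + 3)*(o^5 - 2*o^4 - 10*o^3 + 20*o^2 + 9*o - 18) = (o + 3)^2*(o^4 - 5*o^3 + 5*o^2 + 5*o - 6) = (o - 2)*(o + 3)^2*(o^3 - 3*o^2 - o + 3) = (o - 3)*(o - 2)*(o + 3)^2*(o^2 - 1) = (o - 3)*(o - 2)*(o + 1)*(o + 3)^2*(o - 1)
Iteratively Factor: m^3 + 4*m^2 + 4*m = (m)*(m^2 + 4*m + 4) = m*(m + 2)*(m + 2)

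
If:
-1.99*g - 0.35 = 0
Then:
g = -0.18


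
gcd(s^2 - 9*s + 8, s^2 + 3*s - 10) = 1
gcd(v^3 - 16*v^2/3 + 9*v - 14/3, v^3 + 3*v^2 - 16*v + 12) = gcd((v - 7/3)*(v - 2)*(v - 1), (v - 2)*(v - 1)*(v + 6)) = v^2 - 3*v + 2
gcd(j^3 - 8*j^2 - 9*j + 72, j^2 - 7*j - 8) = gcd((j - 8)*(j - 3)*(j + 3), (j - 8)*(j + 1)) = j - 8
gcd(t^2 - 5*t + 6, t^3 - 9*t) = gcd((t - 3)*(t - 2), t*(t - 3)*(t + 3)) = t - 3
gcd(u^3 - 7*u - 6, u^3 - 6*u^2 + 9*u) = u - 3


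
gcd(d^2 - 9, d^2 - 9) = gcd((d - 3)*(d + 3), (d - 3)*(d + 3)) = d^2 - 9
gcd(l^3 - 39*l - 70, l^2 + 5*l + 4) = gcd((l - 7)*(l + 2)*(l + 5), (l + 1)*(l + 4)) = 1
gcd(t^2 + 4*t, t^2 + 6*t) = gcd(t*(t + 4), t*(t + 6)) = t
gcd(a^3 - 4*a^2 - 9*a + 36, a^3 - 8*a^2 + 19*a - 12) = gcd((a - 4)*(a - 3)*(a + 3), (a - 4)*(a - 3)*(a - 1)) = a^2 - 7*a + 12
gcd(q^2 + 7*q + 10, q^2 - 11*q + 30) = 1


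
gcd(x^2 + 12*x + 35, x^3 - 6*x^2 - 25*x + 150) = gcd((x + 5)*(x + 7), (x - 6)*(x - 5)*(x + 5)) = x + 5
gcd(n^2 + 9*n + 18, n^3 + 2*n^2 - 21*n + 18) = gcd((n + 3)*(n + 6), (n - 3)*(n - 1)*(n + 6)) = n + 6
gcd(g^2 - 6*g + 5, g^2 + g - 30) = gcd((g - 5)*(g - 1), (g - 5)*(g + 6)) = g - 5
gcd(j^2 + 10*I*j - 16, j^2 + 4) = j + 2*I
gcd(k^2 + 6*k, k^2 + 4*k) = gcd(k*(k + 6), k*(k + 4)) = k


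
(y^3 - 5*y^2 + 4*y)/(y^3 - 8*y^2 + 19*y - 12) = y/(y - 3)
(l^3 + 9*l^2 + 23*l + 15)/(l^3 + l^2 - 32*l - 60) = (l^2 + 4*l + 3)/(l^2 - 4*l - 12)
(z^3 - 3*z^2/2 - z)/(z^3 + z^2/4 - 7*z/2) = 2*(2*z^2 - 3*z - 2)/(4*z^2 + z - 14)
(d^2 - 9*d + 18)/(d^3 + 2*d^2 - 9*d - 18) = (d - 6)/(d^2 + 5*d + 6)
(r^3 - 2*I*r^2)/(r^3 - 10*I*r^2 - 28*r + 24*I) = r^2/(r^2 - 8*I*r - 12)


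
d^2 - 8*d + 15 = (d - 5)*(d - 3)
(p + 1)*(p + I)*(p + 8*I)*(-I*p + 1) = -I*p^4 + 10*p^3 - I*p^3 + 10*p^2 + 17*I*p^2 - 8*p + 17*I*p - 8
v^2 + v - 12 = (v - 3)*(v + 4)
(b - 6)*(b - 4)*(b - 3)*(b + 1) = b^4 - 12*b^3 + 41*b^2 - 18*b - 72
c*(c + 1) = c^2 + c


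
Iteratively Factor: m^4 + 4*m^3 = (m)*(m^3 + 4*m^2) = m^2*(m^2 + 4*m) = m^2*(m + 4)*(m)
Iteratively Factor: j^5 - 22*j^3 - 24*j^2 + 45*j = (j + 3)*(j^4 - 3*j^3 - 13*j^2 + 15*j) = j*(j + 3)*(j^3 - 3*j^2 - 13*j + 15) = j*(j - 1)*(j + 3)*(j^2 - 2*j - 15) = j*(j - 1)*(j + 3)^2*(j - 5)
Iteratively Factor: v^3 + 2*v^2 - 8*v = (v + 4)*(v^2 - 2*v) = (v - 2)*(v + 4)*(v)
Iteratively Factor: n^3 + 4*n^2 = (n)*(n^2 + 4*n) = n^2*(n + 4)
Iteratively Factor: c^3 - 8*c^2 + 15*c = (c - 3)*(c^2 - 5*c) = (c - 5)*(c - 3)*(c)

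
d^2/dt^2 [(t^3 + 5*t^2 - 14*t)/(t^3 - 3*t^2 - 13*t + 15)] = 2*(8*t^6 - 3*t^5 + 231*t^4 - 814*t^3 + 1350*t^2 - 1215*t - 1605)/(t^9 - 9*t^8 - 12*t^7 + 252*t^6 - 114*t^5 - 2286*t^4 + 1988*t^3 + 5580*t^2 - 8775*t + 3375)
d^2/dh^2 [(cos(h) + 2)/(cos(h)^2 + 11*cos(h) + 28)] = (-9*(1 - cos(2*h))^2*cos(h)/4 + 3*(1 - cos(2*h))^2/4 - 251*cos(h)/2 + 154*cos(2*h) + 24*cos(3*h) + cos(5*h)/2 - 93)/((cos(h) + 4)^3*(cos(h) + 7)^3)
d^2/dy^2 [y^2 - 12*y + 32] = 2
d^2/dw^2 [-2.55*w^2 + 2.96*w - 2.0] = -5.10000000000000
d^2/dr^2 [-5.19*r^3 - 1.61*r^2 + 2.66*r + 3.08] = -31.14*r - 3.22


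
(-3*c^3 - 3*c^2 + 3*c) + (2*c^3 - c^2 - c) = -c^3 - 4*c^2 + 2*c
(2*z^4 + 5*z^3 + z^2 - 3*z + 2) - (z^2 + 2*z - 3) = 2*z^4 + 5*z^3 - 5*z + 5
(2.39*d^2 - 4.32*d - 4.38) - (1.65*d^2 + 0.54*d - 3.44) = 0.74*d^2 - 4.86*d - 0.94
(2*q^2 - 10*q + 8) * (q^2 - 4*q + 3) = 2*q^4 - 18*q^3 + 54*q^2 - 62*q + 24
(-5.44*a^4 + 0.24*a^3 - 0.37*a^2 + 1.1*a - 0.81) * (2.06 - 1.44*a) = 7.8336*a^5 - 11.552*a^4 + 1.0272*a^3 - 2.3462*a^2 + 3.4324*a - 1.6686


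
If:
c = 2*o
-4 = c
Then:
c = -4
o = -2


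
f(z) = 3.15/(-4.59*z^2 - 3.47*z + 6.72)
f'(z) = 3.15*(9.18*z + 3.47)/(-4.59*z^2 - 3.47*z + 6.72)^2 = (28.917*z + 10.9305)/(4.59*z^2 + 3.47*z - 6.72)^2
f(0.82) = 4.00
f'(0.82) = 55.75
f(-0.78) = 0.47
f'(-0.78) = -0.26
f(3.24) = -0.06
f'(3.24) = 0.04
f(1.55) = -0.33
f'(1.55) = 0.59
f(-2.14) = -0.46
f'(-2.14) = -1.08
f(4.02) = -0.04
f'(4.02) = 0.02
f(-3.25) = -0.10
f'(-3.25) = -0.09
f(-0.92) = 0.52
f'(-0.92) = -0.43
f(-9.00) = -0.01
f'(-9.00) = -0.00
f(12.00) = -0.00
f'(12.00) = 0.00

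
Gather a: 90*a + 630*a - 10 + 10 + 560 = 720*a + 560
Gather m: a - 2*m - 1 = a - 2*m - 1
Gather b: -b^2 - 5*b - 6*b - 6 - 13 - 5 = -b^2 - 11*b - 24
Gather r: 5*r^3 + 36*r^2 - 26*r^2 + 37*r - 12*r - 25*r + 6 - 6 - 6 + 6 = 5*r^3 + 10*r^2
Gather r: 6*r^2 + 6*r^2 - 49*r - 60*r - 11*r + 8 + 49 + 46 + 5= 12*r^2 - 120*r + 108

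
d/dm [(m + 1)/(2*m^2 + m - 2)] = (2*m^2 + m - (m + 1)*(4*m + 1) - 2)/(2*m^2 + m - 2)^2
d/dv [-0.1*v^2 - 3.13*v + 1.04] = -0.2*v - 3.13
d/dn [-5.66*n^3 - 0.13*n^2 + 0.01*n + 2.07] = -16.98*n^2 - 0.26*n + 0.01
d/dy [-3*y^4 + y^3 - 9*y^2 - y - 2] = -12*y^3 + 3*y^2 - 18*y - 1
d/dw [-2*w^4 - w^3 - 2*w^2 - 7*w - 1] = -8*w^3 - 3*w^2 - 4*w - 7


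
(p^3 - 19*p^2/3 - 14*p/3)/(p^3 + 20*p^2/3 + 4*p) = (p - 7)/(p + 6)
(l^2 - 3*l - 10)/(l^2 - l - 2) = (-l^2 + 3*l + 10)/(-l^2 + l + 2)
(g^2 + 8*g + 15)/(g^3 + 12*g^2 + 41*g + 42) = (g + 5)/(g^2 + 9*g + 14)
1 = 1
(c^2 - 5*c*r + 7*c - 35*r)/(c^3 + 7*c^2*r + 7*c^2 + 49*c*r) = (c - 5*r)/(c*(c + 7*r))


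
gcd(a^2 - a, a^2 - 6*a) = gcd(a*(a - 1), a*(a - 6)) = a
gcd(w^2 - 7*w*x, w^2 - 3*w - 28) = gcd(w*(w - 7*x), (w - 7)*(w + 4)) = 1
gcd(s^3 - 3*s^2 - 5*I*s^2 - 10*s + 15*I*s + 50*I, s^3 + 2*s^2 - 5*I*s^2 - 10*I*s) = s^2 + s*(2 - 5*I) - 10*I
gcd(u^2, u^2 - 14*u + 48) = 1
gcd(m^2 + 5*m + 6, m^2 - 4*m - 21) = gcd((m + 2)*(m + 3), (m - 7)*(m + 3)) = m + 3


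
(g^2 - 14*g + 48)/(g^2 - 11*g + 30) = (g - 8)/(g - 5)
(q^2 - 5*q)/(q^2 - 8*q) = (q - 5)/(q - 8)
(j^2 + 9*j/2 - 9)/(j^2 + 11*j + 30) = (j - 3/2)/(j + 5)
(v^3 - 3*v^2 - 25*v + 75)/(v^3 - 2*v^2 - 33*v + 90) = (v + 5)/(v + 6)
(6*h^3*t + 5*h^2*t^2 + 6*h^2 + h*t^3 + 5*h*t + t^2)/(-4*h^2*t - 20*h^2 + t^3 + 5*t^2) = (3*h^2*t + h*t^2 + 3*h + t)/(-2*h*t - 10*h + t^2 + 5*t)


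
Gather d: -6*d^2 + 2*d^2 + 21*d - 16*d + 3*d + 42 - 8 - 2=-4*d^2 + 8*d + 32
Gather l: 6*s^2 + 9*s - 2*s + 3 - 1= 6*s^2 + 7*s + 2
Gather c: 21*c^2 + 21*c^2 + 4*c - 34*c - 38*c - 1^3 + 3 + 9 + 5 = 42*c^2 - 68*c + 16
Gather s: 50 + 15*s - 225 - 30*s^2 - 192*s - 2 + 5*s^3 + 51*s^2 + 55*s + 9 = 5*s^3 + 21*s^2 - 122*s - 168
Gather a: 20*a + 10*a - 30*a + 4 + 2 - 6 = 0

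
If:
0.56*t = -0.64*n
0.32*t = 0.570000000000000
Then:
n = -1.56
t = 1.78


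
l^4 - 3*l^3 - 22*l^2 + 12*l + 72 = (l - 6)*(l - 2)*(l + 2)*(l + 3)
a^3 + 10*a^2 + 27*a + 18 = (a + 1)*(a + 3)*(a + 6)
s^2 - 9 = (s - 3)*(s + 3)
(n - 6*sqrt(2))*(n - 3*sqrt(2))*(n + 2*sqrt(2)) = n^3 - 7*sqrt(2)*n^2 + 72*sqrt(2)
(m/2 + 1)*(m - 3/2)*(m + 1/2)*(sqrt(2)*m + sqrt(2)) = sqrt(2)*m^4/2 + sqrt(2)*m^3 - 7*sqrt(2)*m^2/8 - 17*sqrt(2)*m/8 - 3*sqrt(2)/4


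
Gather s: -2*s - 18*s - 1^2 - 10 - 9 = -20*s - 20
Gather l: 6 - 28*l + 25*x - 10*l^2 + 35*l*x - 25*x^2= -10*l^2 + l*(35*x - 28) - 25*x^2 + 25*x + 6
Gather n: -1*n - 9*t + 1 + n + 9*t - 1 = 0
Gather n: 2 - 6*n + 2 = 4 - 6*n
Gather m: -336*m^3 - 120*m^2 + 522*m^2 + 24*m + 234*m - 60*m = -336*m^3 + 402*m^2 + 198*m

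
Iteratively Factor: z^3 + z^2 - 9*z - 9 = (z + 3)*(z^2 - 2*z - 3) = (z - 3)*(z + 3)*(z + 1)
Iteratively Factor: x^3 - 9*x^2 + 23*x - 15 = (x - 3)*(x^2 - 6*x + 5) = (x - 5)*(x - 3)*(x - 1)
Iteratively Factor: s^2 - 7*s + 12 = (s - 3)*(s - 4)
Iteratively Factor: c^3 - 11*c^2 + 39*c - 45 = (c - 3)*(c^2 - 8*c + 15) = (c - 5)*(c - 3)*(c - 3)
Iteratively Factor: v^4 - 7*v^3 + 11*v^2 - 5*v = (v - 1)*(v^3 - 6*v^2 + 5*v) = (v - 1)^2*(v^2 - 5*v) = v*(v - 1)^2*(v - 5)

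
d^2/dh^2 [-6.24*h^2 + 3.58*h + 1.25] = -12.4800000000000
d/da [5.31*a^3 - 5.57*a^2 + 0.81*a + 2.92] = 15.93*a^2 - 11.14*a + 0.81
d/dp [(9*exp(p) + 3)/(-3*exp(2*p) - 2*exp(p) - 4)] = (6*(3*exp(p) + 1)^2 - 27*exp(2*p) - 18*exp(p) - 36)*exp(p)/(3*exp(2*p) + 2*exp(p) + 4)^2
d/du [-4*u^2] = -8*u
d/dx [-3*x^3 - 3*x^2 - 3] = 3*x*(-3*x - 2)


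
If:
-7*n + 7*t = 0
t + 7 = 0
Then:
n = -7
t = -7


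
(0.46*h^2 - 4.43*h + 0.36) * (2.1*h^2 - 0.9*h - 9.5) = 0.966*h^4 - 9.717*h^3 + 0.373*h^2 + 41.761*h - 3.42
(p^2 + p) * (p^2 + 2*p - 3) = p^4 + 3*p^3 - p^2 - 3*p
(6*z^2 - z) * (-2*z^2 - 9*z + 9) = -12*z^4 - 52*z^3 + 63*z^2 - 9*z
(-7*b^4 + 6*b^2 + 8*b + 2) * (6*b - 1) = -42*b^5 + 7*b^4 + 36*b^3 + 42*b^2 + 4*b - 2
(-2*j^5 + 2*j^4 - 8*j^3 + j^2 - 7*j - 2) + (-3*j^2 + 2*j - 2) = -2*j^5 + 2*j^4 - 8*j^3 - 2*j^2 - 5*j - 4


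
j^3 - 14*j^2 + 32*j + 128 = (j - 8)^2*(j + 2)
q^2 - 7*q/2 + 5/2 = (q - 5/2)*(q - 1)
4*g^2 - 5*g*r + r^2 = (-4*g + r)*(-g + r)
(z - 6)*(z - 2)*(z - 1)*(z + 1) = z^4 - 8*z^3 + 11*z^2 + 8*z - 12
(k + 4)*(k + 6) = k^2 + 10*k + 24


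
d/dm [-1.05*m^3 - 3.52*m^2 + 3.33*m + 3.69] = -3.15*m^2 - 7.04*m + 3.33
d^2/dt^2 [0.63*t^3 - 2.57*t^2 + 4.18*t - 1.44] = 3.78*t - 5.14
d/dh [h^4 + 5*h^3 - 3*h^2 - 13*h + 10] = 4*h^3 + 15*h^2 - 6*h - 13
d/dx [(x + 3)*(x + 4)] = 2*x + 7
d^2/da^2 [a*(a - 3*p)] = 2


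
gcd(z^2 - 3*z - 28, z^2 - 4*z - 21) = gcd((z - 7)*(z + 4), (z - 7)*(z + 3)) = z - 7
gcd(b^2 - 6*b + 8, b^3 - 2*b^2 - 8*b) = b - 4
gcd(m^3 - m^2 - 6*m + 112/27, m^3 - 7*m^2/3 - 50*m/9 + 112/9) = m^2 - m/3 - 56/9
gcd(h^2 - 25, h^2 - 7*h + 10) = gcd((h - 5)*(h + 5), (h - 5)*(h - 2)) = h - 5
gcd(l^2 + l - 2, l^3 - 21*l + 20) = l - 1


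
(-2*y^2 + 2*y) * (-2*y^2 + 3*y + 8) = 4*y^4 - 10*y^3 - 10*y^2 + 16*y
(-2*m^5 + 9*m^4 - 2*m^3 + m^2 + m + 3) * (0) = 0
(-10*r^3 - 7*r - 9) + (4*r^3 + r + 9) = -6*r^3 - 6*r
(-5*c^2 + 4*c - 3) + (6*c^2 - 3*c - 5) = c^2 + c - 8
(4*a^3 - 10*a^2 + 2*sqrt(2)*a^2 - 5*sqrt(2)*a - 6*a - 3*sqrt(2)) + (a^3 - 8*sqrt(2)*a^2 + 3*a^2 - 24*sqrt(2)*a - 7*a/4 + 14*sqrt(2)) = 5*a^3 - 6*sqrt(2)*a^2 - 7*a^2 - 29*sqrt(2)*a - 31*a/4 + 11*sqrt(2)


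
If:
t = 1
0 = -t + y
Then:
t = 1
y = 1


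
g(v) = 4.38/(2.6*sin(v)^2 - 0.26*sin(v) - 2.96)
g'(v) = 4.38*(-5.2*sin(v)*cos(v) + 0.26*cos(v))/(2.6*sin(v)^2 - 0.26*sin(v) - 2.96)^2 = (1.1388 - 22.776*sin(v))*cos(v)/(-2.6*sin(v)^2 + 0.26*sin(v) + 2.96)^2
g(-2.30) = -3.32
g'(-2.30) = -6.93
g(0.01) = -1.48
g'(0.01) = 0.10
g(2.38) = -2.30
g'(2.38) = 2.92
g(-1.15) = -7.87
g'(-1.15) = 28.92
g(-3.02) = -1.52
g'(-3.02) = -0.46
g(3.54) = -1.77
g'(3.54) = -1.51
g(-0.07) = -1.50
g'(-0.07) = 0.32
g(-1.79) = -19.11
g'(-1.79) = -96.77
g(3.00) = -1.49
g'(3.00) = 0.24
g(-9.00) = -1.82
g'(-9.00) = -1.65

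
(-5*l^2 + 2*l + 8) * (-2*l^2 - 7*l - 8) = 10*l^4 + 31*l^3 + 10*l^2 - 72*l - 64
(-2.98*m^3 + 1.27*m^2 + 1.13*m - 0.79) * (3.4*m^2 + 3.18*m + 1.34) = -10.132*m^5 - 5.1584*m^4 + 3.8874*m^3 + 2.6092*m^2 - 0.998*m - 1.0586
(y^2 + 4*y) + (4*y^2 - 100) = 5*y^2 + 4*y - 100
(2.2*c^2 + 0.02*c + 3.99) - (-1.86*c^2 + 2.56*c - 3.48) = 4.06*c^2 - 2.54*c + 7.47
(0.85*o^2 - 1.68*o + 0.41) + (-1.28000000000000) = 0.85*o^2 - 1.68*o - 0.87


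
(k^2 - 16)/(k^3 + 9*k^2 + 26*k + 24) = (k - 4)/(k^2 + 5*k + 6)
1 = 1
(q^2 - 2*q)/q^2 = (q - 2)/q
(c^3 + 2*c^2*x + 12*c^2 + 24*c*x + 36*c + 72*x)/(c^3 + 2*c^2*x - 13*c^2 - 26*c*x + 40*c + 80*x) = (c^2 + 12*c + 36)/(c^2 - 13*c + 40)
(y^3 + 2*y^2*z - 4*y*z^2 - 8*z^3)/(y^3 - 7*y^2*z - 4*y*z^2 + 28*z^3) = (y + 2*z)/(y - 7*z)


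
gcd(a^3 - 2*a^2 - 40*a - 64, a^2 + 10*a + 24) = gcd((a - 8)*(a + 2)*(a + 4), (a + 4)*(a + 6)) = a + 4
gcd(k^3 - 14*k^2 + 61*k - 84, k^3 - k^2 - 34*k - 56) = k - 7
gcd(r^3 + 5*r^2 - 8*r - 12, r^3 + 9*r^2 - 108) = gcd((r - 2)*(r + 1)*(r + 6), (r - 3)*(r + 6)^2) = r + 6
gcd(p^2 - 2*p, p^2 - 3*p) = p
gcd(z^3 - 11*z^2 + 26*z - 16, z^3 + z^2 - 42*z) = 1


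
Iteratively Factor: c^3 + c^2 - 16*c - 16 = (c - 4)*(c^2 + 5*c + 4) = (c - 4)*(c + 4)*(c + 1)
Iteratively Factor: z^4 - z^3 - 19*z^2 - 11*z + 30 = (z + 2)*(z^3 - 3*z^2 - 13*z + 15) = (z - 5)*(z + 2)*(z^2 + 2*z - 3) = (z - 5)*(z + 2)*(z + 3)*(z - 1)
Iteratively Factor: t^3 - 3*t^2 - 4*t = (t + 1)*(t^2 - 4*t) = (t - 4)*(t + 1)*(t)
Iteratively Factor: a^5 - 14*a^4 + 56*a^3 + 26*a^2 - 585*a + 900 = (a - 4)*(a^4 - 10*a^3 + 16*a^2 + 90*a - 225) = (a - 5)*(a - 4)*(a^3 - 5*a^2 - 9*a + 45) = (a - 5)*(a - 4)*(a + 3)*(a^2 - 8*a + 15) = (a - 5)^2*(a - 4)*(a + 3)*(a - 3)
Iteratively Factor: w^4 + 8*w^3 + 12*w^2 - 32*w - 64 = (w + 4)*(w^3 + 4*w^2 - 4*w - 16) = (w - 2)*(w + 4)*(w^2 + 6*w + 8) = (w - 2)*(w + 4)^2*(w + 2)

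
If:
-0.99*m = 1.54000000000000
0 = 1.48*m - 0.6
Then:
No Solution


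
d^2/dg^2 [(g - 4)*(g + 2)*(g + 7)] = 6*g + 10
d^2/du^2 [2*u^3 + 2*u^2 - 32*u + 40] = 12*u + 4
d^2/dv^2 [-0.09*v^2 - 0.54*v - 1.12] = -0.180000000000000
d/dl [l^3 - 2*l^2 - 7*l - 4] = 3*l^2 - 4*l - 7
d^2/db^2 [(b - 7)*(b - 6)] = 2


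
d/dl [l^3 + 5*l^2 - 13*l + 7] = 3*l^2 + 10*l - 13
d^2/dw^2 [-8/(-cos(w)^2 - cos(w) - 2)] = 8*(-4*sin(w)^4 - 5*sin(w)^2 + 23*cos(w)/4 - 3*cos(3*w)/4 + 7)/(-sin(w)^2 + cos(w) + 3)^3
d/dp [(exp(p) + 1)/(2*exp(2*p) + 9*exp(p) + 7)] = -2*exp(p)/(4*exp(2*p) + 28*exp(p) + 49)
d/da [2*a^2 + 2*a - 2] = 4*a + 2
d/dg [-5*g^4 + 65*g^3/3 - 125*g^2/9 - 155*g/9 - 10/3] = -20*g^3 + 65*g^2 - 250*g/9 - 155/9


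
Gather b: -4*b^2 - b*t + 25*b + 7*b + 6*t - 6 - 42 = -4*b^2 + b*(32 - t) + 6*t - 48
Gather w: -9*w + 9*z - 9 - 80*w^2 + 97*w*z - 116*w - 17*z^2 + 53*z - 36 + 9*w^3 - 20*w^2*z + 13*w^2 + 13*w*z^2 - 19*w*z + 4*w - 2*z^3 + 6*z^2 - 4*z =9*w^3 + w^2*(-20*z - 67) + w*(13*z^2 + 78*z - 121) - 2*z^3 - 11*z^2 + 58*z - 45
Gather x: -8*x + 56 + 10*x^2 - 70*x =10*x^2 - 78*x + 56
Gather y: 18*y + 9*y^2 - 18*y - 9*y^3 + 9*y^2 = -9*y^3 + 18*y^2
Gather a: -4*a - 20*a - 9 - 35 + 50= 6 - 24*a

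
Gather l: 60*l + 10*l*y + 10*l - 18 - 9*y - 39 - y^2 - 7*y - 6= l*(10*y + 70) - y^2 - 16*y - 63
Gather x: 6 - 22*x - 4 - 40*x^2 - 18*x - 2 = -40*x^2 - 40*x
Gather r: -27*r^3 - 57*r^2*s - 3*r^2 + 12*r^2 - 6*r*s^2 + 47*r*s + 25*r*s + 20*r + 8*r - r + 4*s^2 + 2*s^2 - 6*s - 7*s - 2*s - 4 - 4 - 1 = -27*r^3 + r^2*(9 - 57*s) + r*(-6*s^2 + 72*s + 27) + 6*s^2 - 15*s - 9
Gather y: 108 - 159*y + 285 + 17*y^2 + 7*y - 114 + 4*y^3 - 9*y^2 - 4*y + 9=4*y^3 + 8*y^2 - 156*y + 288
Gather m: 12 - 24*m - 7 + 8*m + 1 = 6 - 16*m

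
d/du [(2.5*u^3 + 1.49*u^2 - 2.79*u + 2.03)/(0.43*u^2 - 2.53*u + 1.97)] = (1.075*u^4 - 12.65*u^3 + 12.205*u^2 + 4.1248*u - 0.3604)/(0.1849*u^4 - 2.1758*u^3 + 8.0951*u^2 - 9.9682*u + 3.8809)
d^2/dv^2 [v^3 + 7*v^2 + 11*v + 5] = 6*v + 14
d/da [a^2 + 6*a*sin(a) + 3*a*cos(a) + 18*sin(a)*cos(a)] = -3*a*sin(a) + 6*a*cos(a) + 2*a + 6*sin(a) + 3*cos(a) + 18*cos(2*a)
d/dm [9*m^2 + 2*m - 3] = 18*m + 2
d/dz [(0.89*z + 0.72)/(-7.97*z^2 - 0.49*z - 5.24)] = (7.0933*z^2 + 11.4768*z - 4.3108)/(63.5209*z^4 + 7.8106*z^3 + 83.7657*z^2 + 5.1352*z + 27.4576)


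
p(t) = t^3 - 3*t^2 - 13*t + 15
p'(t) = 3*t^2 - 6*t - 13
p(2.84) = -23.21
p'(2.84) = -5.84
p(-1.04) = 24.15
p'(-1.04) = -3.52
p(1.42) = -6.65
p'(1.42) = -15.47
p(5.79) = 33.26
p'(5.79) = 52.83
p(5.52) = 20.03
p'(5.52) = 45.29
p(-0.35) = 19.14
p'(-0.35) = -10.53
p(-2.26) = 17.51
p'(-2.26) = 15.88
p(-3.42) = -15.63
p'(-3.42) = 42.61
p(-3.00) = 0.00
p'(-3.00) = 32.00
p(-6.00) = -231.00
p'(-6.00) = 131.00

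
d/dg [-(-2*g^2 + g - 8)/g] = 2 - 8/g^2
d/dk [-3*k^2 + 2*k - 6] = 2 - 6*k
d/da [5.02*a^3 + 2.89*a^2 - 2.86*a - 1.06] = 15.06*a^2 + 5.78*a - 2.86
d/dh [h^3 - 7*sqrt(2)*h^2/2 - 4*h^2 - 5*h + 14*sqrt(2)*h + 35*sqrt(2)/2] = 3*h^2 - 7*sqrt(2)*h - 8*h - 5 + 14*sqrt(2)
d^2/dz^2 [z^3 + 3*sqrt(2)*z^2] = 6*z + 6*sqrt(2)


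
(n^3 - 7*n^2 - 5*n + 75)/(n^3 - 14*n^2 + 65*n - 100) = (n + 3)/(n - 4)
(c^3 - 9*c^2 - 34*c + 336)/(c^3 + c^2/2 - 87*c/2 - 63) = 2*(c - 8)/(2*c + 3)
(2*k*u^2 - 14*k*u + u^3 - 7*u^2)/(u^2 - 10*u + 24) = u*(2*k*u - 14*k + u^2 - 7*u)/(u^2 - 10*u + 24)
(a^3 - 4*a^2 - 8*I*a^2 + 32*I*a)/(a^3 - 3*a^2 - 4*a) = (a - 8*I)/(a + 1)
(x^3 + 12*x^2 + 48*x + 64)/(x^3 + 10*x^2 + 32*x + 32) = (x + 4)/(x + 2)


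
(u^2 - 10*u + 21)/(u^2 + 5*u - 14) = (u^2 - 10*u + 21)/(u^2 + 5*u - 14)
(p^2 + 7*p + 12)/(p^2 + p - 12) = (p + 3)/(p - 3)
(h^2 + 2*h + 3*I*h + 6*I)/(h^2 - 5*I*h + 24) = (h + 2)/(h - 8*I)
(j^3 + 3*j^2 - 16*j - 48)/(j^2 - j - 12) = j + 4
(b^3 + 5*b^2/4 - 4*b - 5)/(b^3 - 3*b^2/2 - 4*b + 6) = (4*b + 5)/(2*(2*b - 3))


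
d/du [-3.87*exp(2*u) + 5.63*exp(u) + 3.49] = (5.63 - 7.74*exp(u))*exp(u)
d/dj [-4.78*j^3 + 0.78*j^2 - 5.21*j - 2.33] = -14.34*j^2 + 1.56*j - 5.21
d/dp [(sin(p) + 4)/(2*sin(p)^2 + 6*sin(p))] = -(cos(p) + 8/tan(p) + 12*cos(p)/sin(p)^2)/(2*(sin(p) + 3)^2)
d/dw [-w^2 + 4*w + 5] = 4 - 2*w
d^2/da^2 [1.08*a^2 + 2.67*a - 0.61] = 2.16000000000000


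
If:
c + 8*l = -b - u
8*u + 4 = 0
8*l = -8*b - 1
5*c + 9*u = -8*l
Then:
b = -2/27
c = 53/54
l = -11/216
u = -1/2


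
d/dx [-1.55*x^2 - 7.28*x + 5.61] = -3.1*x - 7.28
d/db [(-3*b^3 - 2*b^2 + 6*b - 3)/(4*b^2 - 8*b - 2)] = (-6*b^4 + 24*b^3 + 5*b^2 + 16*b - 18)/(2*(4*b^4 - 16*b^3 + 12*b^2 + 8*b + 1))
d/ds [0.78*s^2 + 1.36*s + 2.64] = 1.56*s + 1.36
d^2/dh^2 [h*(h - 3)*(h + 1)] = 6*h - 4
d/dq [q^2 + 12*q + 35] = 2*q + 12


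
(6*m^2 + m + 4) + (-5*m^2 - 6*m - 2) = m^2 - 5*m + 2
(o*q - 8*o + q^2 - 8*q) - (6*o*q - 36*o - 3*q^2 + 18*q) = -5*o*q + 28*o + 4*q^2 - 26*q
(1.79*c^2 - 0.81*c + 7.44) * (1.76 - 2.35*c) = -4.2065*c^3 + 5.0539*c^2 - 18.9096*c + 13.0944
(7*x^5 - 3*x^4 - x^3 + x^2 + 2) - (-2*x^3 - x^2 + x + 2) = 7*x^5 - 3*x^4 + x^3 + 2*x^2 - x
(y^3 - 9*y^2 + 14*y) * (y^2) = y^5 - 9*y^4 + 14*y^3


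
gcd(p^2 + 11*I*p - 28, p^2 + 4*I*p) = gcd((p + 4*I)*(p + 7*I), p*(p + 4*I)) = p + 4*I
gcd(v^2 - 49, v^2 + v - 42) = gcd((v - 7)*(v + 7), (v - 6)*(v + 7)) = v + 7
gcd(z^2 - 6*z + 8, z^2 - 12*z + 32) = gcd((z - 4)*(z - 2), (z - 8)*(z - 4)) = z - 4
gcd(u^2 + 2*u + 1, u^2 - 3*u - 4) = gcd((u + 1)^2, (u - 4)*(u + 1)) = u + 1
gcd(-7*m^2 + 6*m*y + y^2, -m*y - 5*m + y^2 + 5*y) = -m + y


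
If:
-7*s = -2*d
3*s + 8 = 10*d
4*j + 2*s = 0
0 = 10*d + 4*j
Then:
No Solution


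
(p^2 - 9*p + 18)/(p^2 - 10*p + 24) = (p - 3)/(p - 4)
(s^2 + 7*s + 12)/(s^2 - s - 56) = (s^2 + 7*s + 12)/(s^2 - s - 56)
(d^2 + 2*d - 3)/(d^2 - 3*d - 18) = (d - 1)/(d - 6)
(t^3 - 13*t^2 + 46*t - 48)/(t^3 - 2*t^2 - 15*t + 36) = (t^2 - 10*t + 16)/(t^2 + t - 12)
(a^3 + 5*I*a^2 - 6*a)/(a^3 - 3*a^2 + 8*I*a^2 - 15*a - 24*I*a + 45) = a*(a + 2*I)/(a^2 + a*(-3 + 5*I) - 15*I)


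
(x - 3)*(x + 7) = x^2 + 4*x - 21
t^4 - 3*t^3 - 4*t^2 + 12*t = t*(t - 3)*(t - 2)*(t + 2)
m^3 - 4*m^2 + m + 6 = (m - 3)*(m - 2)*(m + 1)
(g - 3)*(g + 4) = g^2 + g - 12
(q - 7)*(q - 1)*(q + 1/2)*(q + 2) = q^4 - 11*q^3/2 - 12*q^2 + 19*q/2 + 7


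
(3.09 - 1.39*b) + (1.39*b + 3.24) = 6.33000000000000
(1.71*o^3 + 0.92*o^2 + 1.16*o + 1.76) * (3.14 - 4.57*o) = -7.8147*o^4 + 1.165*o^3 - 2.4124*o^2 - 4.4008*o + 5.5264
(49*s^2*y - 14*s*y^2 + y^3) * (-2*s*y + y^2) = -98*s^3*y^2 + 77*s^2*y^3 - 16*s*y^4 + y^5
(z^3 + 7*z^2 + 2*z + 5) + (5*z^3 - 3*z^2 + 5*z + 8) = 6*z^3 + 4*z^2 + 7*z + 13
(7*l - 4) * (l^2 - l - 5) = 7*l^3 - 11*l^2 - 31*l + 20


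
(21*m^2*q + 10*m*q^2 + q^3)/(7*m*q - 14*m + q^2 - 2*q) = q*(3*m + q)/(q - 2)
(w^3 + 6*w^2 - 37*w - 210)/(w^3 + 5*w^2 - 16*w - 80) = (w^2 + w - 42)/(w^2 - 16)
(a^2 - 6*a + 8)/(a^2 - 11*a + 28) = (a - 2)/(a - 7)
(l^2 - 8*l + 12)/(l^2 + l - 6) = (l - 6)/(l + 3)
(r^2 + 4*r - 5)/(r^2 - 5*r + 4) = (r + 5)/(r - 4)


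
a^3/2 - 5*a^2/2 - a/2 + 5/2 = (a/2 + 1/2)*(a - 5)*(a - 1)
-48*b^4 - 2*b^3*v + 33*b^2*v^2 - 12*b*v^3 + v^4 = (-8*b + v)*(-3*b + v)*(-2*b + v)*(b + v)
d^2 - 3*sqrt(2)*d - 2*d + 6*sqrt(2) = (d - 2)*(d - 3*sqrt(2))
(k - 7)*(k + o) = k^2 + k*o - 7*k - 7*o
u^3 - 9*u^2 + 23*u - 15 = (u - 5)*(u - 3)*(u - 1)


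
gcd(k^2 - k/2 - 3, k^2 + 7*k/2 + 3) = k + 3/2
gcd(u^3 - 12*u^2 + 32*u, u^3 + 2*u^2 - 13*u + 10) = 1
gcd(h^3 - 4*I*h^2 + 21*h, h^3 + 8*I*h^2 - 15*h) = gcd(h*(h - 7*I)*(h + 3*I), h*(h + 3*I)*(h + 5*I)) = h^2 + 3*I*h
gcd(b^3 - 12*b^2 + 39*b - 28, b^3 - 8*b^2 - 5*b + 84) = b^2 - 11*b + 28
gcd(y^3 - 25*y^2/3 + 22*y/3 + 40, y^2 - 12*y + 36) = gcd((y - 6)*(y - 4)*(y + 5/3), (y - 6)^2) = y - 6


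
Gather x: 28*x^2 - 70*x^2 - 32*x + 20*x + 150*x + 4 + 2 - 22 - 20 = -42*x^2 + 138*x - 36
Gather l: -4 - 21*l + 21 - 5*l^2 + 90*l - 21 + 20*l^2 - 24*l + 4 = 15*l^2 + 45*l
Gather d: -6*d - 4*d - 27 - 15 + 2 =-10*d - 40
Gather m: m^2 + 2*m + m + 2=m^2 + 3*m + 2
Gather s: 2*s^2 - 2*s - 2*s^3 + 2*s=-2*s^3 + 2*s^2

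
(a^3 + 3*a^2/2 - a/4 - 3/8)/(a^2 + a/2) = a + 1 - 3/(4*a)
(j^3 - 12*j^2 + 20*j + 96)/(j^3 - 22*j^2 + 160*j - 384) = (j + 2)/(j - 8)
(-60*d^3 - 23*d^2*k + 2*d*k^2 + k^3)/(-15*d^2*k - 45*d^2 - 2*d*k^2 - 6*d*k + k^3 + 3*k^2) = (4*d + k)/(k + 3)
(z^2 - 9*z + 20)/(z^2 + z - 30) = (z - 4)/(z + 6)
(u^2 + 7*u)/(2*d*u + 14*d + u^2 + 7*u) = u/(2*d + u)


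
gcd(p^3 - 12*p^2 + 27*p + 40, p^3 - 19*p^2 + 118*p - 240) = p^2 - 13*p + 40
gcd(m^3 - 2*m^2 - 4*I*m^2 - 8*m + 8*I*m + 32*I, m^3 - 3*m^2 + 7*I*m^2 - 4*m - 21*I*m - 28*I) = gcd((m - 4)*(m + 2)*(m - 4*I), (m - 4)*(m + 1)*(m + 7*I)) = m - 4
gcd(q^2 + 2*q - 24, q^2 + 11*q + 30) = q + 6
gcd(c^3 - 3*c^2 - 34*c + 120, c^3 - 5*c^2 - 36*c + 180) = c^2 + c - 30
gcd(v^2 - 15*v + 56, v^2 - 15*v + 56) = v^2 - 15*v + 56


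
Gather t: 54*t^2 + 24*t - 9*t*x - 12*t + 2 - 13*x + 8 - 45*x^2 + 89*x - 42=54*t^2 + t*(12 - 9*x) - 45*x^2 + 76*x - 32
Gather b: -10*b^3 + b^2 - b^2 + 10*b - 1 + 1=-10*b^3 + 10*b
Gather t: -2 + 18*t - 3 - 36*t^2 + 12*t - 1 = -36*t^2 + 30*t - 6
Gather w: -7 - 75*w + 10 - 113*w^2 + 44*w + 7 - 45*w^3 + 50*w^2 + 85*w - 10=-45*w^3 - 63*w^2 + 54*w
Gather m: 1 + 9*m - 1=9*m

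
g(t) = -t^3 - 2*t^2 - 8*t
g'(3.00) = -47.00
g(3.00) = -69.00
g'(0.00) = -8.00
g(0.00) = 0.00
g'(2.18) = -30.98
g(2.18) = -37.31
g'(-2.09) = -12.74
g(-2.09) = 17.11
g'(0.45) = -10.41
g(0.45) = -4.10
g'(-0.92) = -6.86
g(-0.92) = 6.45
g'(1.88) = -26.12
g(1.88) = -28.75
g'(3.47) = -58.00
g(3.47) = -93.62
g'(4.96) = -101.64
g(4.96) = -210.91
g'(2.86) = -43.98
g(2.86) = -62.63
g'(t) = -3*t^2 - 4*t - 8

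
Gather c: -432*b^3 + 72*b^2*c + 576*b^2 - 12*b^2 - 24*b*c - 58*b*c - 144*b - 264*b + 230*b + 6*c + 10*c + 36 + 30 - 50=-432*b^3 + 564*b^2 - 178*b + c*(72*b^2 - 82*b + 16) + 16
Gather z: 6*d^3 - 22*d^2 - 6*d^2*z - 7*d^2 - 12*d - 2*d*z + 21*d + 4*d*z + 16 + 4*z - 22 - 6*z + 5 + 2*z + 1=6*d^3 - 29*d^2 + 9*d + z*(-6*d^2 + 2*d)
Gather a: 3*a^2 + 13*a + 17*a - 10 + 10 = 3*a^2 + 30*a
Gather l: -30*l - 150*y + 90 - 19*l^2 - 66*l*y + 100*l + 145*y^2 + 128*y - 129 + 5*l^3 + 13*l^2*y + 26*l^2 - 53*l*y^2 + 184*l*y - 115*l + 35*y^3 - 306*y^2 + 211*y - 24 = 5*l^3 + l^2*(13*y + 7) + l*(-53*y^2 + 118*y - 45) + 35*y^3 - 161*y^2 + 189*y - 63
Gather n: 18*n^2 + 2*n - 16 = 18*n^2 + 2*n - 16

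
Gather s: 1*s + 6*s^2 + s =6*s^2 + 2*s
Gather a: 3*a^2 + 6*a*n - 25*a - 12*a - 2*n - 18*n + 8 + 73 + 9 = 3*a^2 + a*(6*n - 37) - 20*n + 90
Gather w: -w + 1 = 1 - w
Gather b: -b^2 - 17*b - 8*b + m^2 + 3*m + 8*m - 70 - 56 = -b^2 - 25*b + m^2 + 11*m - 126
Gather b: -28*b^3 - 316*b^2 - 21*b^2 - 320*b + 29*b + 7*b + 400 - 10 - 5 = -28*b^3 - 337*b^2 - 284*b + 385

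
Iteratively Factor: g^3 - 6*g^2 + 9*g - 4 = (g - 1)*(g^2 - 5*g + 4) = (g - 1)^2*(g - 4)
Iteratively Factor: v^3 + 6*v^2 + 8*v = (v + 4)*(v^2 + 2*v) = v*(v + 4)*(v + 2)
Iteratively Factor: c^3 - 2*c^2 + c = (c - 1)*(c^2 - c) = c*(c - 1)*(c - 1)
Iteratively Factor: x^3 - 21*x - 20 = (x + 1)*(x^2 - x - 20) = (x - 5)*(x + 1)*(x + 4)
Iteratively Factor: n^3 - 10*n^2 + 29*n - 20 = (n - 4)*(n^2 - 6*n + 5) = (n - 4)*(n - 1)*(n - 5)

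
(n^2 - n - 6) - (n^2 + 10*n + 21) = -11*n - 27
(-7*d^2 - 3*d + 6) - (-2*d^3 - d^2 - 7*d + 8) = 2*d^3 - 6*d^2 + 4*d - 2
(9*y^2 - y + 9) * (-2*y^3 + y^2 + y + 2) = -18*y^5 + 11*y^4 - 10*y^3 + 26*y^2 + 7*y + 18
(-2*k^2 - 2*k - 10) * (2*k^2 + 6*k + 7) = -4*k^4 - 16*k^3 - 46*k^2 - 74*k - 70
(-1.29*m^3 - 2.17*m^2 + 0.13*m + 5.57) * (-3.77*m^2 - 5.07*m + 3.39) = 4.8633*m^5 + 14.7212*m^4 + 6.1387*m^3 - 29.0143*m^2 - 27.7992*m + 18.8823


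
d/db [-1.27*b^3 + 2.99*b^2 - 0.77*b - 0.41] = -3.81*b^2 + 5.98*b - 0.77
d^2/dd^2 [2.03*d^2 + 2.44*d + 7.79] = 4.06000000000000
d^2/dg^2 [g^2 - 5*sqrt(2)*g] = 2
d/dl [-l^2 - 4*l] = -2*l - 4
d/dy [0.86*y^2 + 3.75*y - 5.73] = 1.72*y + 3.75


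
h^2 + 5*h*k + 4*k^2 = (h + k)*(h + 4*k)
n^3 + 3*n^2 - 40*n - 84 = (n - 6)*(n + 2)*(n + 7)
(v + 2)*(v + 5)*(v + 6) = v^3 + 13*v^2 + 52*v + 60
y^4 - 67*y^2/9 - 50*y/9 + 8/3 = (y - 3)*(y - 1/3)*(y + 4/3)*(y + 2)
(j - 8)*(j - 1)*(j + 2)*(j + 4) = j^4 - 3*j^3 - 38*j^2 - 24*j + 64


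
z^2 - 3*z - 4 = (z - 4)*(z + 1)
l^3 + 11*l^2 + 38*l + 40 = (l + 2)*(l + 4)*(l + 5)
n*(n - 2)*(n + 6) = n^3 + 4*n^2 - 12*n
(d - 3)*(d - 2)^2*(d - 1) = d^4 - 8*d^3 + 23*d^2 - 28*d + 12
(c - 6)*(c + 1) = c^2 - 5*c - 6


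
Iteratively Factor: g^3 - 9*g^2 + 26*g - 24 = (g - 3)*(g^2 - 6*g + 8) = (g - 4)*(g - 3)*(g - 2)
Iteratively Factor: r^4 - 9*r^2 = (r - 3)*(r^3 + 3*r^2) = (r - 3)*(r + 3)*(r^2) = r*(r - 3)*(r + 3)*(r)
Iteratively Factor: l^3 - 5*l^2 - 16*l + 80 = (l - 4)*(l^2 - l - 20) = (l - 5)*(l - 4)*(l + 4)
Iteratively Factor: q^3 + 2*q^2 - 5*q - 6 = (q + 1)*(q^2 + q - 6) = (q - 2)*(q + 1)*(q + 3)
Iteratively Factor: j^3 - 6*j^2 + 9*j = (j - 3)*(j^2 - 3*j) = j*(j - 3)*(j - 3)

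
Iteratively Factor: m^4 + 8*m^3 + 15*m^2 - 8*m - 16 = (m - 1)*(m^3 + 9*m^2 + 24*m + 16) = (m - 1)*(m + 4)*(m^2 + 5*m + 4) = (m - 1)*(m + 1)*(m + 4)*(m + 4)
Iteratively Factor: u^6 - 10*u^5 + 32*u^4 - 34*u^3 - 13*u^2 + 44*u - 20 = (u - 1)*(u^5 - 9*u^4 + 23*u^3 - 11*u^2 - 24*u + 20) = (u - 2)*(u - 1)*(u^4 - 7*u^3 + 9*u^2 + 7*u - 10) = (u - 2)*(u - 1)^2*(u^3 - 6*u^2 + 3*u + 10) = (u - 5)*(u - 2)*(u - 1)^2*(u^2 - u - 2) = (u - 5)*(u - 2)^2*(u - 1)^2*(u + 1)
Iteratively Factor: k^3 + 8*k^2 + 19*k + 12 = (k + 1)*(k^2 + 7*k + 12) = (k + 1)*(k + 3)*(k + 4)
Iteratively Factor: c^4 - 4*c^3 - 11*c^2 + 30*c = (c - 2)*(c^3 - 2*c^2 - 15*c) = (c - 2)*(c + 3)*(c^2 - 5*c) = (c - 5)*(c - 2)*(c + 3)*(c)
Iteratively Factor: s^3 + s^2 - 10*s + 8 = (s + 4)*(s^2 - 3*s + 2) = (s - 1)*(s + 4)*(s - 2)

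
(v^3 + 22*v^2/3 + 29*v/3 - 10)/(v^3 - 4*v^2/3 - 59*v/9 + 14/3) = 3*(v^2 + 8*v + 15)/(3*v^2 - 2*v - 21)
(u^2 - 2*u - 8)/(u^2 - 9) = (u^2 - 2*u - 8)/(u^2 - 9)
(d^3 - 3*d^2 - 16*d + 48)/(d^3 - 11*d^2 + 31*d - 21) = (d^2 - 16)/(d^2 - 8*d + 7)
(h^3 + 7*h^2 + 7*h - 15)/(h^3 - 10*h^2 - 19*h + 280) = (h^2 + 2*h - 3)/(h^2 - 15*h + 56)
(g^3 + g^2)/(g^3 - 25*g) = g*(g + 1)/(g^2 - 25)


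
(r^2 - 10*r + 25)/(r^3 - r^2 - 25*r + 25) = (r - 5)/(r^2 + 4*r - 5)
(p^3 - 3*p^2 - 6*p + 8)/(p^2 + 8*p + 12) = (p^2 - 5*p + 4)/(p + 6)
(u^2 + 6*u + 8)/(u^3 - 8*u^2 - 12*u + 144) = (u + 2)/(u^2 - 12*u + 36)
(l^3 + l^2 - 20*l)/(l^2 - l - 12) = l*(l + 5)/(l + 3)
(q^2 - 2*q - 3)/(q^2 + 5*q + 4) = (q - 3)/(q + 4)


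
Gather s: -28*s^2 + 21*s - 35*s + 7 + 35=-28*s^2 - 14*s + 42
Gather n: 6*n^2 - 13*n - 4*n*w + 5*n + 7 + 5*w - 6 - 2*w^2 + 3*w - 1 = 6*n^2 + n*(-4*w - 8) - 2*w^2 + 8*w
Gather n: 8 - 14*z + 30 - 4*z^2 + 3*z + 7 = -4*z^2 - 11*z + 45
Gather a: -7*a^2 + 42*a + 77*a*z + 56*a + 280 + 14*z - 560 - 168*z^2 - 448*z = -7*a^2 + a*(77*z + 98) - 168*z^2 - 434*z - 280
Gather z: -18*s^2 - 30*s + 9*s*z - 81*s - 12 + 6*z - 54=-18*s^2 - 111*s + z*(9*s + 6) - 66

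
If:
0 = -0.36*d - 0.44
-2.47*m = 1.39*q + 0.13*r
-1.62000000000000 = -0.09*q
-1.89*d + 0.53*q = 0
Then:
No Solution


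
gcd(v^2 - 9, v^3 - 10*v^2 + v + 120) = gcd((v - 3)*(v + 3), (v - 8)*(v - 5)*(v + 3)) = v + 3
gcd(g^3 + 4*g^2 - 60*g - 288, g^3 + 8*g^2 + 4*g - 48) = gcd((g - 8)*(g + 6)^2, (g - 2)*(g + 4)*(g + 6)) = g + 6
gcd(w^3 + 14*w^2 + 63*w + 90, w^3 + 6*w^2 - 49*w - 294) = w + 6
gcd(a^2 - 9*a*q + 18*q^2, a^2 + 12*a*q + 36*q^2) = 1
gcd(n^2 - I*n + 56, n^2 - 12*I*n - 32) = n - 8*I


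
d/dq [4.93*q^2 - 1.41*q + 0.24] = 9.86*q - 1.41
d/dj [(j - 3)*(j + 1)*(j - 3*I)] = 3*j^2 + j*(-4 - 6*I) - 3 + 6*I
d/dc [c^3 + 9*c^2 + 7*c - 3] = 3*c^2 + 18*c + 7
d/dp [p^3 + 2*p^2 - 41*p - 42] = 3*p^2 + 4*p - 41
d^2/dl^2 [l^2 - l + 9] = 2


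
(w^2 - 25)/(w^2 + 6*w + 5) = (w - 5)/(w + 1)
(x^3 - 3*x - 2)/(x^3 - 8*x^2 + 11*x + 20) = (x^2 - x - 2)/(x^2 - 9*x + 20)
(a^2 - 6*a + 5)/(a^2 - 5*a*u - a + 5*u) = (5 - a)/(-a + 5*u)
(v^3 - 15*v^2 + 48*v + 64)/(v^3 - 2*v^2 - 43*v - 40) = (v - 8)/(v + 5)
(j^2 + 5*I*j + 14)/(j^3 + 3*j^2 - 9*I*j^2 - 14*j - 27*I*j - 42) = (j + 7*I)/(j^2 + j*(3 - 7*I) - 21*I)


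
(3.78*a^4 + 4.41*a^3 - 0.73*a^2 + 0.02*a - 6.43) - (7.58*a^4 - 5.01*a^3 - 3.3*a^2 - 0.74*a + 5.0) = -3.8*a^4 + 9.42*a^3 + 2.57*a^2 + 0.76*a - 11.43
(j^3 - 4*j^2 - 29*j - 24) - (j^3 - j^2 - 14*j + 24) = -3*j^2 - 15*j - 48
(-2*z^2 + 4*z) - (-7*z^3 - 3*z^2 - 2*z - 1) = 7*z^3 + z^2 + 6*z + 1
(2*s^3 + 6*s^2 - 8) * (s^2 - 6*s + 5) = 2*s^5 - 6*s^4 - 26*s^3 + 22*s^2 + 48*s - 40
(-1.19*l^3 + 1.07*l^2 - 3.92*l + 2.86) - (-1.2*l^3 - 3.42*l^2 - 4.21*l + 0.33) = 0.01*l^3 + 4.49*l^2 + 0.29*l + 2.53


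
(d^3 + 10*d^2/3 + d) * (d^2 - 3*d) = d^5 + d^4/3 - 9*d^3 - 3*d^2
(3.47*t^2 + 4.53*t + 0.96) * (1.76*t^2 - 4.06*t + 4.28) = 6.1072*t^4 - 6.1154*t^3 - 1.8506*t^2 + 15.4908*t + 4.1088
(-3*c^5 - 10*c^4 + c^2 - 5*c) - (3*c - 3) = -3*c^5 - 10*c^4 + c^2 - 8*c + 3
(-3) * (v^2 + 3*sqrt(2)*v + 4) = -3*v^2 - 9*sqrt(2)*v - 12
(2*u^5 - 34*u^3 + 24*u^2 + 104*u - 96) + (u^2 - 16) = 2*u^5 - 34*u^3 + 25*u^2 + 104*u - 112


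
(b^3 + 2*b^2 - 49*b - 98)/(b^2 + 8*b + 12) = (b^2 - 49)/(b + 6)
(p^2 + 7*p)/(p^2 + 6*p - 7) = p/(p - 1)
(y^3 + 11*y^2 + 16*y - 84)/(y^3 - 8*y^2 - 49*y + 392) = (y^2 + 4*y - 12)/(y^2 - 15*y + 56)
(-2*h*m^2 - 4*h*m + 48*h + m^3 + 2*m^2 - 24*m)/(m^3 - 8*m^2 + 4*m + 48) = (-2*h*m - 12*h + m^2 + 6*m)/(m^2 - 4*m - 12)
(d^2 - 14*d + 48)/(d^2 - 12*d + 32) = (d - 6)/(d - 4)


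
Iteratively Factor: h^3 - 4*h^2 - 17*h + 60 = (h - 5)*(h^2 + h - 12) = (h - 5)*(h - 3)*(h + 4)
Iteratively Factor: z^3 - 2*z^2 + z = (z - 1)*(z^2 - z) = (z - 1)^2*(z)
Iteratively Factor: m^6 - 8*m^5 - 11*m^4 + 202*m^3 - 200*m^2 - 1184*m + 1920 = (m + 3)*(m^5 - 11*m^4 + 22*m^3 + 136*m^2 - 608*m + 640) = (m - 5)*(m + 3)*(m^4 - 6*m^3 - 8*m^2 + 96*m - 128) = (m - 5)*(m + 3)*(m + 4)*(m^3 - 10*m^2 + 32*m - 32) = (m - 5)*(m - 4)*(m + 3)*(m + 4)*(m^2 - 6*m + 8) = (m - 5)*(m - 4)*(m - 2)*(m + 3)*(m + 4)*(m - 4)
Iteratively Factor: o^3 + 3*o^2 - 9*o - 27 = (o + 3)*(o^2 - 9) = (o - 3)*(o + 3)*(o + 3)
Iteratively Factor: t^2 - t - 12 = (t - 4)*(t + 3)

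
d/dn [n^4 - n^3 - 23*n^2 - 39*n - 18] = 4*n^3 - 3*n^2 - 46*n - 39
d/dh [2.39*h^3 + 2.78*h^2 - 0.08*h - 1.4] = 7.17*h^2 + 5.56*h - 0.08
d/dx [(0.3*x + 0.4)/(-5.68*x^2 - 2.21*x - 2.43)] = (1.704*x^2 + 4.544*x + 0.155)/(32.2624*x^4 + 25.1056*x^3 + 32.4889*x^2 + 10.7406*x + 5.9049)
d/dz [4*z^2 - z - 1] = 8*z - 1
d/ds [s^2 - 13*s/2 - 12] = 2*s - 13/2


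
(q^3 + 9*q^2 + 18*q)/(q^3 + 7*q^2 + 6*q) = (q + 3)/(q + 1)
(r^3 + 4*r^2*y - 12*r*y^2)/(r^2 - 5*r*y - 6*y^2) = r*(-r^2 - 4*r*y + 12*y^2)/(-r^2 + 5*r*y + 6*y^2)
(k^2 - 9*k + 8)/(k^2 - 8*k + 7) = (k - 8)/(k - 7)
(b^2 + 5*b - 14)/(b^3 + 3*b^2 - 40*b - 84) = (b - 2)/(b^2 - 4*b - 12)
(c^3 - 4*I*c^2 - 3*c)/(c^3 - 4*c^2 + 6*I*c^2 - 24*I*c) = (c^2 - 4*I*c - 3)/(c^2 + c*(-4 + 6*I) - 24*I)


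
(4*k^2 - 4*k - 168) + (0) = 4*k^2 - 4*k - 168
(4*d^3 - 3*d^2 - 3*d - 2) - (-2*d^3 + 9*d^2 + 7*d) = 6*d^3 - 12*d^2 - 10*d - 2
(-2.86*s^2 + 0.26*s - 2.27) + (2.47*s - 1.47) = -2.86*s^2 + 2.73*s - 3.74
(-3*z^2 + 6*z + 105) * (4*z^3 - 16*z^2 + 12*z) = -12*z^5 + 72*z^4 + 288*z^3 - 1608*z^2 + 1260*z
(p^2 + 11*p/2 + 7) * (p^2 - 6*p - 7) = p^4 - p^3/2 - 33*p^2 - 161*p/2 - 49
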